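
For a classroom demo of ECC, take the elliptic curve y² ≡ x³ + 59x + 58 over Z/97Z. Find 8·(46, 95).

Write Q = (46, 95).
Double-and-add on 8 = (1000)₂. Start with Q = (46, 95) for the leading 1-bit.
double: tangent at (46, 95): λ = (3·46² + 59)/(2·95) ≡ 5/93. 93⁻¹ ≡ 24 (mod 97), so λ ≡ 5·24 ≡ 23.
  x = λ² - 46 - 46 = 529 - 92 ≡ 49; y = λ·(46 - 49) - 95 ≡ 30. → (49, 30)
double: tangent at (49, 30): λ = (3·49² + 59)/(2·30) ≡ 84/60. 60⁻¹ ≡ 76 (mod 97), so λ ≡ 84·76 ≡ 79.
  x = λ² - 49 - 49 = 6241 - 98 ≡ 32; y = λ·(49 - 32) - 30 ≡ 52. → (32, 52)
double: tangent at (32, 52): λ = (3·32² + 59)/(2·52) ≡ 27/7. 7⁻¹ ≡ 14 (mod 97), so λ ≡ 27·14 ≡ 87.
  x = λ² - 32 - 32 = 7569 - 64 ≡ 36; y = λ·(32 - 36) - 52 ≡ 85. → (36, 85)

(36, 85)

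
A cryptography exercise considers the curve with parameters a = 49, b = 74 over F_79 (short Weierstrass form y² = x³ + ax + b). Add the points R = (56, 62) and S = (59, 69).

(56, 62) + (59, 69). λ = (69 - 62)/(59 - 56) ≡ 7/3 mod 79. 3⁻¹ ≡ 53 (mod 79), so λ ≡ 55.
  x = λ² - 56 - 59 = 3025 - 115 ≡ 66; y = λ·(56 - 66) - 62 ≡ 20. → (66, 20)

(66, 20)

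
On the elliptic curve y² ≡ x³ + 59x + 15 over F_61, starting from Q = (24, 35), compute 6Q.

Double-and-add on 6 = (110)₂. Start with Q = (24, 35) for the leading 1-bit.
double: tangent at (24, 35): λ = (3·24² + 59)/(2·35) ≡ 18/9. 9⁻¹ ≡ 34 (mod 61) since 9·34 = 306 ≡ 1, so λ ≡ 18·34 ≡ 2.
  x = λ² - 24 - 24 = 4 - 48 ≡ 17; y = λ·(24 - 17) - 35 ≡ 40. → (17, 40)
add Q: (17, 40) + (24, 35). λ = (35 - 40)/(24 - 17) ≡ 56/7 mod 61. 7⁻¹ ≡ 35 (mod 61), so λ ≡ 8.
  x = λ² - 17 - 24 = 64 - 41 ≡ 23; y = λ·(17 - 23) - 40 ≡ 34. → (23, 34)
double: tangent at (23, 34): λ = (3·23² + 59)/(2·34) ≡ 60/7. 7⁻¹ ≡ 35 (mod 61), so λ ≡ 60·35 ≡ 26.
  x = λ² - 23 - 23 = 676 - 46 ≡ 20; y = λ·(23 - 20) - 34 ≡ 44. → (20, 44)

(20, 44)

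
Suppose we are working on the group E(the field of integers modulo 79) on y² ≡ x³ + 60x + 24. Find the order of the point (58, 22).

2P: tangent at (58, 22): λ = (3·58² + 60)/(2·22) ≡ 40/44. 44⁻¹ ≡ 9 (mod 79) since 44·9 = 396 ≡ 1, so λ ≡ 40·9 ≡ 44.
  x = λ² - 58 - 58 = 1936 - 116 ≡ 3; y = λ·(58 - 3) - 22 ≡ 28. → (3, 28)
3P: (3, 28) + (58, 22). λ = (22 - 28)/(58 - 3) ≡ 73/55 mod 79. 55⁻¹ ≡ 23 (mod 79) since 55·23 = 1265 ≡ 1, so λ ≡ 20.
  x = λ² - 3 - 58 = 400 - 61 ≡ 23; y = λ·(3 - 23) - 28 ≡ 46. → (23, 46)
4P: (23, 46) + (58, 22). λ = (22 - 46)/(58 - 23) ≡ 55/35 mod 79. 35⁻¹ ≡ 70 (mod 79), so λ ≡ 58.
  x = λ² - 23 - 58 = 3364 - 81 ≡ 44; y = λ·(23 - 44) - 46 ≡ 0. → (44, 0)
5P: (44, 0) + (58, 22). λ = (22 - 0)/(58 - 44) ≡ 22/14 mod 79. 14⁻¹ ≡ 17 (mod 79) since 14·17 = 238 ≡ 1, so λ ≡ 58.
  x = λ² - 44 - 58 = 3364 - 102 ≡ 23; y = λ·(44 - 23) - 0 ≡ 33. → (23, 33)
6P: (23, 33) + (58, 22). λ = (22 - 33)/(58 - 23) ≡ 68/35 mod 79. 35⁻¹ ≡ 70 (mod 79), so λ ≡ 20.
  x = λ² - 23 - 58 = 400 - 81 ≡ 3; y = λ·(23 - 3) - 33 ≡ 51. → (3, 51)
7P: (3, 51) + (58, 22). λ = (22 - 51)/(58 - 3) ≡ 50/55 mod 79. 55⁻¹ ≡ 23 (mod 79), so λ ≡ 44.
  x = λ² - 3 - 58 = 1936 - 61 ≡ 58; y = λ·(3 - 58) - 51 ≡ 57. → (58, 57)
8P: (58, 57) + (58, 22): same x and y₁ ≡ -y₂, so the sum is 𝒪.
8P = 𝒪, so the order is 8.

8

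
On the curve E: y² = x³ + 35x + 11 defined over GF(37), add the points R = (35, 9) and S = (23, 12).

(23, 25)

(35, 9) + (23, 12). λ = (12 - 9)/(23 - 35) ≡ 3/25 mod 37. 25⁻¹ ≡ 3 (mod 37) since 25·3 = 75 ≡ 1, so λ ≡ 9.
  x = λ² - 35 - 23 = 81 - 58 ≡ 23; y = λ·(35 - 23) - 9 ≡ 25. → (23, 25)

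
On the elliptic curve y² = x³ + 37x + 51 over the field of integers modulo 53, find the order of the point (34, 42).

12

2P: tangent at (34, 42): λ = (3·34² + 37)/(2·42) ≡ 7/31. 31⁻¹ ≡ 12 (mod 53) since 31·12 = 372 ≡ 1, so λ ≡ 7·12 ≡ 31.
  x = λ² - 34 - 34 = 961 - 68 ≡ 45; y = λ·(34 - 45) - 42 ≡ 41. → (45, 41)
3P: (45, 41) + (34, 42). λ = (42 - 41)/(34 - 45) ≡ 1/42 mod 53. 42⁻¹ ≡ 24 (mod 53) since 42·24 = 1008 ≡ 1, so λ ≡ 24.
  x = λ² - 45 - 34 = 576 - 79 ≡ 20; y = λ·(45 - 20) - 41 ≡ 29. → (20, 29)
4P: (20, 29) + (34, 42). λ = (42 - 29)/(34 - 20) ≡ 13/14 mod 53. 14⁻¹ ≡ 19 (mod 53) since 14·19 = 266 ≡ 1, so λ ≡ 35.
  x = λ² - 20 - 34 = 1225 - 54 ≡ 5; y = λ·(20 - 5) - 29 ≡ 19. → (5, 19)
5P: (5, 19) + (34, 42). λ = (42 - 19)/(34 - 5) ≡ 23/29 mod 53. 29⁻¹ ≡ 11 (mod 53), so λ ≡ 41.
  x = λ² - 5 - 34 = 1681 - 39 ≡ 52; y = λ·(5 - 52) - 19 ≡ 15. → (52, 15)
6P: (52, 15) + (34, 42). λ = (42 - 15)/(34 - 52) ≡ 27/35 mod 53. 35⁻¹ ≡ 50 (mod 53), so λ ≡ 25.
  x = λ² - 52 - 34 = 625 - 86 ≡ 9; y = λ·(52 - 9) - 15 ≡ 0. → (9, 0)
7P: (9, 0) + (34, 42). λ = (42 - 0)/(34 - 9) ≡ 42/25 mod 53. 25⁻¹ ≡ 17 (mod 53), so λ ≡ 25.
  x = λ² - 9 - 34 = 625 - 43 ≡ 52; y = λ·(9 - 52) - 0 ≡ 38. → (52, 38)
8P: (52, 38) + (34, 42). λ = (42 - 38)/(34 - 52) ≡ 4/35 mod 53. 35⁻¹ ≡ 50 (mod 53), so λ ≡ 41.
  x = λ² - 52 - 34 = 1681 - 86 ≡ 5; y = λ·(52 - 5) - 38 ≡ 34. → (5, 34)
9P: (5, 34) + (34, 42). λ = (42 - 34)/(34 - 5) ≡ 8/29 mod 53. 29⁻¹ ≡ 11 (mod 53) since 29·11 = 319 ≡ 1, so λ ≡ 35.
  x = λ² - 5 - 34 = 1225 - 39 ≡ 20; y = λ·(5 - 20) - 34 ≡ 24. → (20, 24)
10P: (20, 24) + (34, 42). λ = (42 - 24)/(34 - 20) ≡ 18/14 mod 53. 14⁻¹ ≡ 19 (mod 53), so λ ≡ 24.
  x = λ² - 20 - 34 = 576 - 54 ≡ 45; y = λ·(20 - 45) - 24 ≡ 12. → (45, 12)
11P: (45, 12) + (34, 42). λ = (42 - 12)/(34 - 45) ≡ 30/42 mod 53. 42⁻¹ ≡ 24 (mod 53), so λ ≡ 31.
  x = λ² - 45 - 34 = 961 - 79 ≡ 34; y = λ·(45 - 34) - 12 ≡ 11. → (34, 11)
12P: (34, 11) + (34, 42): same x and y₁ ≡ -y₂, so the sum is 𝒪.
12P = 𝒪, so the order is 12.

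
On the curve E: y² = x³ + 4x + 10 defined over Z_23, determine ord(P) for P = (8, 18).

2P: tangent at (8, 18): λ = (3·8² + 4)/(2·18) ≡ 12/13. 13⁻¹ ≡ 16 (mod 23) since 13·16 = 208 ≡ 1, so λ ≡ 12·16 ≡ 8.
  x = λ² - 8 - 8 = 64 - 16 ≡ 2; y = λ·(8 - 2) - 18 ≡ 7. → (2, 7)
3P: (2, 7) + (8, 18). λ = (18 - 7)/(8 - 2) ≡ 11/6 mod 23. 6⁻¹ ≡ 4 (mod 23), so λ ≡ 21.
  x = λ² - 2 - 8 = 441 - 10 ≡ 17; y = λ·(2 - 17) - 7 ≡ 0. → (17, 0)
4P: (17, 0) + (8, 18). λ = (18 - 0)/(8 - 17) ≡ 18/14 mod 23. 14⁻¹ ≡ 5 (mod 23), so λ ≡ 21.
  x = λ² - 17 - 8 = 441 - 25 ≡ 2; y = λ·(17 - 2) - 0 ≡ 16. → (2, 16)
5P: (2, 16) + (8, 18). λ = (18 - 16)/(8 - 2) ≡ 2/6 mod 23. 6⁻¹ ≡ 4 (mod 23) since 6·4 = 24 ≡ 1, so λ ≡ 8.
  x = λ² - 2 - 8 = 64 - 10 ≡ 8; y = λ·(2 - 8) - 16 ≡ 5. → (8, 5)
6P: (8, 5) + (8, 18): same x and y₁ ≡ -y₂, so the sum is O.
6P = O, so the order is 6.

6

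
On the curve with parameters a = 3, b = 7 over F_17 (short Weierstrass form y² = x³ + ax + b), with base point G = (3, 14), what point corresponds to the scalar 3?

Repeated addition: build up to 3G.
2G: tangent at (3, 14): λ = (3·3² + 3)/(2·14) ≡ 13/11. 11⁻¹ ≡ 14 (mod 17) since 11·14 = 154 ≡ 1, so λ ≡ 13·14 ≡ 12.
  x = λ² - 3 - 3 = 144 - 6 ≡ 2; y = λ·(3 - 2) - 14 ≡ 15. → (2, 15)
3G: (2, 15) + (3, 14). λ = (14 - 15)/(3 - 2) ≡ 16/1 mod 17. 1⁻¹ ≡ 1 (mod 17), so λ ≡ 16.
  x = λ² - 2 - 3 = 256 - 5 ≡ 13; y = λ·(2 - 13) - 15 ≡ 13. → (13, 13)

(13, 13)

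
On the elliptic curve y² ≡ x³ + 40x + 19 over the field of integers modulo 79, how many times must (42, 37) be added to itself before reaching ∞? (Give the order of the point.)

2P: tangent at (42, 37): λ = (3·42² + 40)/(2·37) ≡ 39/74. 74⁻¹ ≡ 63 (mod 79), so λ ≡ 39·63 ≡ 8.
  x = λ² - 42 - 42 = 64 - 84 ≡ 59; y = λ·(42 - 59) - 37 ≡ 64. → (59, 64)
3P: (59, 64) + (42, 37). λ = (37 - 64)/(42 - 59) ≡ 52/62 mod 79. 62⁻¹ ≡ 65 (mod 79), so λ ≡ 62.
  x = λ² - 59 - 42 = 3844 - 101 ≡ 30; y = λ·(59 - 30) - 64 ≡ 75. → (30, 75)
4P: (30, 75) + (42, 37). λ = (37 - 75)/(42 - 30) ≡ 41/12 mod 79. 12⁻¹ ≡ 33 (mod 79), so λ ≡ 10.
  x = λ² - 30 - 42 = 100 - 72 ≡ 28; y = λ·(30 - 28) - 75 ≡ 24. → (28, 24)
5P: (28, 24) + (42, 37). λ = (37 - 24)/(42 - 28) ≡ 13/14 mod 79. 14⁻¹ ≡ 17 (mod 79) since 14·17 = 238 ≡ 1, so λ ≡ 63.
  x = λ² - 28 - 42 = 3969 - 70 ≡ 28; y = λ·(28 - 28) - 24 ≡ 55. → (28, 55)
6P: (28, 55) + (42, 37). λ = (37 - 55)/(42 - 28) ≡ 61/14 mod 79. 14⁻¹ ≡ 17 (mod 79), so λ ≡ 10.
  x = λ² - 28 - 42 = 100 - 70 ≡ 30; y = λ·(28 - 30) - 55 ≡ 4. → (30, 4)
7P: (30, 4) + (42, 37). λ = (37 - 4)/(42 - 30) ≡ 33/12 mod 79. 12⁻¹ ≡ 33 (mod 79) since 12·33 = 396 ≡ 1, so λ ≡ 62.
  x = λ² - 30 - 42 = 3844 - 72 ≡ 59; y = λ·(30 - 59) - 4 ≡ 15. → (59, 15)
8P: (59, 15) + (42, 37). λ = (37 - 15)/(42 - 59) ≡ 22/62 mod 79. 62⁻¹ ≡ 65 (mod 79), so λ ≡ 8.
  x = λ² - 59 - 42 = 64 - 101 ≡ 42; y = λ·(59 - 42) - 15 ≡ 42. → (42, 42)
9P: (42, 42) + (42, 37): same x and y₁ ≡ -y₂, so the sum is ∞.
9P = ∞, so the order is 9.

9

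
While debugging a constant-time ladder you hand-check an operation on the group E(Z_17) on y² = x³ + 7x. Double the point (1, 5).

(16, 14)

tangent at (1, 5): λ = (3·1² + 7)/(2·5) ≡ 10/10. 10⁻¹ ≡ 12 (mod 17), so λ ≡ 10·12 ≡ 1.
  x = λ² - 1 - 1 = 1 - 2 ≡ 16; y = λ·(1 - 16) - 5 ≡ 14. → (16, 14)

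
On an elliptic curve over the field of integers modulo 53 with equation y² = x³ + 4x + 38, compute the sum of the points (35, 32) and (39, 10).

(49, 45)

(35, 32) + (39, 10). λ = (10 - 32)/(39 - 35) ≡ 31/4 mod 53. 4⁻¹ ≡ 40 (mod 53) since 4·40 = 160 ≡ 1, so λ ≡ 21.
  x = λ² - 35 - 39 = 441 - 74 ≡ 49; y = λ·(35 - 49) - 32 ≡ 45. → (49, 45)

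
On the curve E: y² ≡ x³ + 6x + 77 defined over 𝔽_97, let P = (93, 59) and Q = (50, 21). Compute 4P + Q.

First 4P:
Repeated addition: build up to 4P.
2P: tangent at (93, 59): λ = (3·93² + 6)/(2·59) ≡ 54/21. 21⁻¹ ≡ 37 (mod 97) since 21·37 = 777 ≡ 1, so λ ≡ 54·37 ≡ 58.
  x = λ² - 93 - 93 = 3364 - 186 ≡ 74; y = λ·(93 - 74) - 59 ≡ 73. → (74, 73)
3P: (74, 73) + (93, 59). λ = (59 - 73)/(93 - 74) ≡ 83/19 mod 97. 19⁻¹ ≡ 46 (mod 97), so λ ≡ 35.
  x = λ² - 74 - 93 = 1225 - 167 ≡ 88; y = λ·(74 - 88) - 73 ≡ 19. → (88, 19)
4P: (88, 19) + (93, 59). λ = (59 - 19)/(93 - 88) ≡ 40/5 mod 97. 5⁻¹ ≡ 39 (mod 97), so λ ≡ 8.
  x = λ² - 88 - 93 = 64 - 181 ≡ 77; y = λ·(88 - 77) - 19 ≡ 69. → (77, 69)
4P = (77, 69).
Finally 4P + Q:
(77, 69) + (50, 21). λ = (21 - 69)/(50 - 77) ≡ 49/70 mod 97. 70⁻¹ ≡ 79 (mod 97), so λ ≡ 88.
  x = λ² - 77 - 50 = 7744 - 127 ≡ 51; y = λ·(77 - 51) - 69 ≡ 85. → (51, 85)

(51, 85)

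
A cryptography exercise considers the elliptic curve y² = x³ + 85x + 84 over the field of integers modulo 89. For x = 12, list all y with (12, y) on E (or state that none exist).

x³ + 85x + 84 = 2832 ≡ 73 (mod 89).
Square roots of 73 mod 89: 42 and 47 (since 42² = 1764 ≡ 73).

42, 47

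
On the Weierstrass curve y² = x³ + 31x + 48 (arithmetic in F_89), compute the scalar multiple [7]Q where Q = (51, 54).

Double-and-add on 7 = (111)₂. Start with Q = (51, 54) for the leading 1-bit.
double: tangent at (51, 54): λ = (3·51² + 31)/(2·54) ≡ 2/19. 19⁻¹ ≡ 75 (mod 89), so λ ≡ 2·75 ≡ 61.
  x = λ² - 51 - 51 = 3721 - 102 ≡ 59; y = λ·(51 - 59) - 54 ≡ 81. → (59, 81)
add Q: (59, 81) + (51, 54). λ = (54 - 81)/(51 - 59) ≡ 62/81 mod 89. 81⁻¹ ≡ 11 (mod 89), so λ ≡ 59.
  x = λ² - 59 - 51 = 3481 - 110 ≡ 78; y = λ·(59 - 78) - 81 ≡ 44. → (78, 44)
double: tangent at (78, 44): λ = (3·78² + 31)/(2·44) ≡ 38/88. 88⁻¹ ≡ 88 (mod 89) since 88·88 = 7744 ≡ 1, so λ ≡ 38·88 ≡ 51.
  x = λ² - 78 - 78 = 2601 - 156 ≡ 42; y = λ·(78 - 42) - 44 ≡ 12. → (42, 12)
add Q: (42, 12) + (51, 54). λ = (54 - 12)/(51 - 42) ≡ 42/9 mod 89. 9⁻¹ ≡ 10 (mod 89) since 9·10 = 90 ≡ 1, so λ ≡ 64.
  x = λ² - 42 - 51 = 4096 - 93 ≡ 87; y = λ·(42 - 87) - 12 ≡ 45. → (87, 45)

(87, 45)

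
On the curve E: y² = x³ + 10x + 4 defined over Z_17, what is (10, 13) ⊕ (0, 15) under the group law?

(5, 3)

(10, 13) + (0, 15). λ = (15 - 13)/(0 - 10) ≡ 2/7 mod 17. 7⁻¹ ≡ 5 (mod 17) since 7·5 = 35 ≡ 1, so λ ≡ 10.
  x = λ² - 10 - 0 = 100 - 10 ≡ 5; y = λ·(10 - 5) - 13 ≡ 3. → (5, 3)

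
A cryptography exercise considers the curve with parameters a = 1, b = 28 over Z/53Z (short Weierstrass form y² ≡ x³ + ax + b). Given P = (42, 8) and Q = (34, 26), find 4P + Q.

(40, 37)

First 4P:
Double-and-add on 4 = (100)₂. Start with P = (42, 8) for the leading 1-bit.
double: tangent at (42, 8): λ = (3·42² + 1)/(2·8) ≡ 46/16. 16⁻¹ ≡ 10 (mod 53) since 16·10 = 160 ≡ 1, so λ ≡ 46·10 ≡ 36.
  x = λ² - 42 - 42 = 1296 - 84 ≡ 46; y = λ·(42 - 46) - 8 ≡ 7. → (46, 7)
double: tangent at (46, 7): λ = (3·46² + 1)/(2·7) ≡ 42/14. 14⁻¹ ≡ 19 (mod 53), so λ ≡ 42·19 ≡ 3.
  x = λ² - 46 - 46 = 9 - 92 ≡ 23; y = λ·(46 - 23) - 7 ≡ 9. → (23, 9)
4P = (23, 9).
Finally 4P + Q:
(23, 9) + (34, 26). λ = (26 - 9)/(34 - 23) ≡ 17/11 mod 53. 11⁻¹ ≡ 29 (mod 53), so λ ≡ 16.
  x = λ² - 23 - 34 = 256 - 57 ≡ 40; y = λ·(23 - 40) - 9 ≡ 37. → (40, 37)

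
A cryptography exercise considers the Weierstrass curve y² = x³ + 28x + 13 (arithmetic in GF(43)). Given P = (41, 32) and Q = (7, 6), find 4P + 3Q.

First 4P:
Repeated addition: build up to 4P.
2P: tangent at (41, 32): λ = (3·41² + 28)/(2·32) ≡ 40/21. 21⁻¹ ≡ 41 (mod 43), so λ ≡ 40·41 ≡ 6.
  x = λ² - 41 - 41 = 36 - 82 ≡ 40; y = λ·(41 - 40) - 32 ≡ 17. → (40, 17)
3P: (40, 17) + (41, 32). λ = (32 - 17)/(41 - 40) ≡ 15/1 mod 43. 1⁻¹ ≡ 1 (mod 43) since 1·1 = 1 ≡ 1, so λ ≡ 15.
  x = λ² - 40 - 41 = 225 - 81 ≡ 15; y = λ·(40 - 15) - 17 ≡ 14. → (15, 14)
4P: (15, 14) + (41, 32). λ = (32 - 14)/(41 - 15) ≡ 18/26 mod 43. 26⁻¹ ≡ 5 (mod 43) since 26·5 = 130 ≡ 1, so λ ≡ 4.
  x = λ² - 15 - 41 = 16 - 56 ≡ 3; y = λ·(15 - 3) - 14 ≡ 34. → (3, 34)
4P = (3, 34).
Next 3Q:
Repeated addition: build up to 3Q.
2Q: tangent at (7, 6): λ = (3·7² + 28)/(2·6) ≡ 3/12. 12⁻¹ ≡ 18 (mod 43), so λ ≡ 3·18 ≡ 11.
  x = λ² - 7 - 7 = 121 - 14 ≡ 21; y = λ·(7 - 21) - 6 ≡ 12. → (21, 12)
3Q: (21, 12) + (7, 6). λ = (6 - 12)/(7 - 21) ≡ 37/29 mod 43. 29⁻¹ ≡ 3 (mod 43), so λ ≡ 25.
  x = λ² - 21 - 7 = 625 - 28 ≡ 38; y = λ·(21 - 38) - 12 ≡ 36. → (38, 36)
3Q = (38, 36).
Finally 4P + 3Q:
(3, 34) + (38, 36). λ = (36 - 34)/(38 - 3) ≡ 2/35 mod 43. 35⁻¹ ≡ 16 (mod 43) since 35·16 = 560 ≡ 1, so λ ≡ 32.
  x = λ² - 3 - 38 = 1024 - 41 ≡ 37; y = λ·(3 - 37) - 34 ≡ 39. → (37, 39)

(37, 39)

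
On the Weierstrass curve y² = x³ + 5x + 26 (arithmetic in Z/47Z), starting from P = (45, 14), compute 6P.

(43, 41)

Repeated addition: build up to 6P.
2P: tangent at (45, 14): λ = (3·45² + 5)/(2·14) ≡ 17/28. 28⁻¹ ≡ 42 (mod 47) since 28·42 = 1176 ≡ 1, so λ ≡ 17·42 ≡ 9.
  x = λ² - 45 - 45 = 81 - 90 ≡ 38; y = λ·(45 - 38) - 14 ≡ 2. → (38, 2)
3P: (38, 2) + (45, 14). λ = (14 - 2)/(45 - 38) ≡ 12/7 mod 47. 7⁻¹ ≡ 27 (mod 47), so λ ≡ 42.
  x = λ² - 38 - 45 = 1764 - 83 ≡ 36; y = λ·(38 - 36) - 2 ≡ 35. → (36, 35)
4P: (36, 35) + (45, 14). λ = (14 - 35)/(45 - 36) ≡ 26/9 mod 47. 9⁻¹ ≡ 21 (mod 47), so λ ≡ 29.
  x = λ² - 36 - 45 = 841 - 81 ≡ 8; y = λ·(36 - 8) - 35 ≡ 25. → (8, 25)
5P: (8, 25) + (45, 14). λ = (14 - 25)/(45 - 8) ≡ 36/37 mod 47. 37⁻¹ ≡ 14 (mod 47), so λ ≡ 34.
  x = λ² - 8 - 45 = 1156 - 53 ≡ 22; y = λ·(8 - 22) - 25 ≡ 16. → (22, 16)
6P: (22, 16) + (45, 14). λ = (14 - 16)/(45 - 22) ≡ 45/23 mod 47. 23⁻¹ ≡ 45 (mod 47), so λ ≡ 4.
  x = λ² - 22 - 45 = 16 - 67 ≡ 43; y = λ·(22 - 43) - 16 ≡ 41. → (43, 41)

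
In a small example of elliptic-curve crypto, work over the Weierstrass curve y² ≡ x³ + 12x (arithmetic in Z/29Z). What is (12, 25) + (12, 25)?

tangent at (12, 25): λ = (3·12² + 12)/(2·25) ≡ 9/21. 21⁻¹ ≡ 18 (mod 29), so λ ≡ 9·18 ≡ 17.
  x = λ² - 12 - 12 = 289 - 24 ≡ 4; y = λ·(12 - 4) - 25 ≡ 24. → (4, 24)

(4, 24)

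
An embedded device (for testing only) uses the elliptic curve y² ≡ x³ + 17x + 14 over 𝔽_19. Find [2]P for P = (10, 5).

tangent at (10, 5): λ = (3·10² + 17)/(2·5) ≡ 13/10. 10⁻¹ ≡ 2 (mod 19), so λ ≡ 13·2 ≡ 7.
  x = λ² - 10 - 10 = 49 - 20 ≡ 10; y = λ·(10 - 10) - 5 ≡ 14. → (10, 14)

(10, 14)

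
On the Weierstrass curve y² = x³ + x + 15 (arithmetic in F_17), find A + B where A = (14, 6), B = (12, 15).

(14, 6) + (12, 15). λ = (15 - 6)/(12 - 14) ≡ 9/15 mod 17. 15⁻¹ ≡ 8 (mod 17) since 15·8 = 120 ≡ 1, so λ ≡ 4.
  x = λ² - 14 - 12 = 16 - 26 ≡ 7; y = λ·(14 - 7) - 6 ≡ 5. → (7, 5)

(7, 5)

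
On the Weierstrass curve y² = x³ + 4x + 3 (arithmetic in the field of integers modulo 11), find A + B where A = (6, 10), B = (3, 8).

(0, 5)

(6, 10) + (3, 8). λ = (8 - 10)/(3 - 6) ≡ 9/8 mod 11. 8⁻¹ ≡ 7 (mod 11), so λ ≡ 8.
  x = λ² - 6 - 3 = 64 - 9 ≡ 0; y = λ·(6 - 0) - 10 ≡ 5. → (0, 5)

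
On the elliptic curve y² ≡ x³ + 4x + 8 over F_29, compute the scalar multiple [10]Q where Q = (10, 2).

Repeated addition: build up to 10Q.
2Q: tangent at (10, 2): λ = (3·10² + 4)/(2·2) ≡ 14/4. 4⁻¹ ≡ 22 (mod 29) since 4·22 = 88 ≡ 1, so λ ≡ 14·22 ≡ 18.
  x = λ² - 10 - 10 = 324 - 20 ≡ 14; y = λ·(10 - 14) - 2 ≡ 13. → (14, 13)
3Q: (14, 13) + (10, 2). λ = (2 - 13)/(10 - 14) ≡ 18/25 mod 29. 25⁻¹ ≡ 7 (mod 29), so λ ≡ 10.
  x = λ² - 14 - 10 = 100 - 24 ≡ 18; y = λ·(14 - 18) - 13 ≡ 5. → (18, 5)
4Q: (18, 5) + (10, 2). λ = (2 - 5)/(10 - 18) ≡ 26/21 mod 29. 21⁻¹ ≡ 18 (mod 29) since 21·18 = 378 ≡ 1, so λ ≡ 4.
  x = λ² - 18 - 10 = 16 - 28 ≡ 17; y = λ·(18 - 17) - 5 ≡ 28. → (17, 28)
5Q: (17, 28) + (10, 2). λ = (2 - 28)/(10 - 17) ≡ 3/22 mod 29. 22⁻¹ ≡ 4 (mod 29) since 22·4 = 88 ≡ 1, so λ ≡ 12.
  x = λ² - 17 - 10 = 144 - 27 ≡ 1; y = λ·(17 - 1) - 28 ≡ 19. → (1, 19)
6Q: (1, 19) + (10, 2). λ = (2 - 19)/(10 - 1) ≡ 12/9 mod 29. 9⁻¹ ≡ 13 (mod 29) since 9·13 = 117 ≡ 1, so λ ≡ 11.
  x = λ² - 1 - 10 = 121 - 11 ≡ 23; y = λ·(1 - 23) - 19 ≡ 0. → (23, 0)
7Q: (23, 0) + (10, 2). λ = (2 - 0)/(10 - 23) ≡ 2/16 mod 29. 16⁻¹ ≡ 20 (mod 29), so λ ≡ 11.
  x = λ² - 23 - 10 = 121 - 33 ≡ 1; y = λ·(23 - 1) - 0 ≡ 10. → (1, 10)
8Q: (1, 10) + (10, 2). λ = (2 - 10)/(10 - 1) ≡ 21/9 mod 29. 9⁻¹ ≡ 13 (mod 29), so λ ≡ 12.
  x = λ² - 1 - 10 = 144 - 11 ≡ 17; y = λ·(1 - 17) - 10 ≡ 1. → (17, 1)
9Q: (17, 1) + (10, 2). λ = (2 - 1)/(10 - 17) ≡ 1/22 mod 29. 22⁻¹ ≡ 4 (mod 29), so λ ≡ 4.
  x = λ² - 17 - 10 = 16 - 27 ≡ 18; y = λ·(17 - 18) - 1 ≡ 24. → (18, 24)
10Q: (18, 24) + (10, 2). λ = (2 - 24)/(10 - 18) ≡ 7/21 mod 29. 21⁻¹ ≡ 18 (mod 29) since 21·18 = 378 ≡ 1, so λ ≡ 10.
  x = λ² - 18 - 10 = 100 - 28 ≡ 14; y = λ·(18 - 14) - 24 ≡ 16. → (14, 16)

(14, 16)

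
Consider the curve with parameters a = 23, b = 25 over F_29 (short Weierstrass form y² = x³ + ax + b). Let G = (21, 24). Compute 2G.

(7, 23)

tangent at (21, 24): λ = (3·21² + 23)/(2·24) ≡ 12/19. 19⁻¹ ≡ 26 (mod 29) since 19·26 = 494 ≡ 1, so λ ≡ 12·26 ≡ 22.
  x = λ² - 21 - 21 = 484 - 42 ≡ 7; y = λ·(21 - 7) - 24 ≡ 23. → (7, 23)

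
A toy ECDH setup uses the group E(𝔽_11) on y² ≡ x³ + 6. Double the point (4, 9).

tangent at (4, 9): λ = (3·4² + 0)/(2·9) ≡ 4/7. 7⁻¹ ≡ 8 (mod 11) since 7·8 = 56 ≡ 1, so λ ≡ 4·8 ≡ 10.
  x = λ² - 4 - 4 = 100 - 8 ≡ 4; y = λ·(4 - 4) - 9 ≡ 2. → (4, 2)

(4, 2)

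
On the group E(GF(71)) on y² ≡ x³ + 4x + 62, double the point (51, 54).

tangent at (51, 54): λ = (3·51² + 4)/(2·54) ≡ 68/37. 37⁻¹ ≡ 48 (mod 71), so λ ≡ 68·48 ≡ 69.
  x = λ² - 51 - 51 = 4761 - 102 ≡ 44; y = λ·(51 - 44) - 54 ≡ 3. → (44, 3)

(44, 3)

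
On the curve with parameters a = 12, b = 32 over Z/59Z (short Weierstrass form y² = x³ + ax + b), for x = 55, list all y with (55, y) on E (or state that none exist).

x³ + 12x + 32 = 167067 ≡ 38 (mod 59).
38 is a non-residue mod 59; no y exists.

none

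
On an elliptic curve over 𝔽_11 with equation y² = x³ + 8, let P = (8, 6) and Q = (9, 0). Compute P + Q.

(8, 6) + (9, 0). λ = (0 - 6)/(9 - 8) ≡ 5/1 mod 11. 1⁻¹ ≡ 1 (mod 11), so λ ≡ 5.
  x = λ² - 8 - 9 = 25 - 17 ≡ 8; y = λ·(8 - 8) - 6 ≡ 5. → (8, 5)

(8, 5)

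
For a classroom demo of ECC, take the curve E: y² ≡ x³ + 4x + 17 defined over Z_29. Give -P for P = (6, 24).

(6, 5)

-(6, 24) = (6, -24 mod 29) = (6, 5).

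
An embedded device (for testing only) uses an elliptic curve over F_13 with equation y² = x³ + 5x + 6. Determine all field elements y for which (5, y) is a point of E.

0

x³ + 5x + 6 = 156 ≡ 0 (mod 13).
Only y = 0 satisfies y² ≡ 0.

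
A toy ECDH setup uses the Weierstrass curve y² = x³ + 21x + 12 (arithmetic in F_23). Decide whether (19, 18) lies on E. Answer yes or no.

y² = 18² ≡ 2; x³ + 21x + 12 = 7270 ≡ 2 (mod 23). 2 = 2.

yes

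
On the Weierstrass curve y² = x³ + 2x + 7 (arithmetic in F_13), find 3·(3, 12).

Write G = (3, 12).
Repeated addition: build up to 3G.
2G: tangent at (3, 12): λ = (3·3² + 2)/(2·12) ≡ 3/11. 11⁻¹ ≡ 6 (mod 13) since 11·6 = 66 ≡ 1, so λ ≡ 3·6 ≡ 5.
  x = λ² - 3 - 3 = 25 - 6 ≡ 6; y = λ·(3 - 6) - 12 ≡ 12. → (6, 12)
3G: (6, 12) + (3, 12). λ = (12 - 12)/(3 - 6) ≡ 0/10 mod 13. 10⁻¹ ≡ 4 (mod 13) since 10·4 = 40 ≡ 1, so λ ≡ 0.
  x = λ² - 6 - 3 = 0 - 9 ≡ 4; y = λ·(6 - 4) - 12 ≡ 1. → (4, 1)

(4, 1)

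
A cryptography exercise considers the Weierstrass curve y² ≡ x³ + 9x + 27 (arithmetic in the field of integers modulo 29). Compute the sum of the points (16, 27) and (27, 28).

(16, 27) + (27, 28). λ = (28 - 27)/(27 - 16) ≡ 1/11 mod 29. 11⁻¹ ≡ 8 (mod 29) since 11·8 = 88 ≡ 1, so λ ≡ 8.
  x = λ² - 16 - 27 = 64 - 43 ≡ 21; y = λ·(16 - 21) - 27 ≡ 20. → (21, 20)

(21, 20)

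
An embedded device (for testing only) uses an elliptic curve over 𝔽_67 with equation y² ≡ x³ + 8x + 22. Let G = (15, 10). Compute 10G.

(65, 47)

Double-and-add on 10 = (1010)₂. Start with G = (15, 10) for the leading 1-bit.
double: tangent at (15, 10): λ = (3·15² + 8)/(2·10) ≡ 13/20. 20⁻¹ ≡ 57 (mod 67), so λ ≡ 13·57 ≡ 4.
  x = λ² - 15 - 15 = 16 - 30 ≡ 53; y = λ·(15 - 53) - 10 ≡ 39. → (53, 39)
double: tangent at (53, 39): λ = (3·53² + 8)/(2·39) ≡ 60/11. 11⁻¹ ≡ 61 (mod 67), so λ ≡ 60·61 ≡ 42.
  x = λ² - 53 - 53 = 1764 - 106 ≡ 50; y = λ·(53 - 50) - 39 ≡ 20. → (50, 20)
add G: (50, 20) + (15, 10). λ = (10 - 20)/(15 - 50) ≡ 57/32 mod 67. 32⁻¹ ≡ 44 (mod 67), so λ ≡ 29.
  x = λ² - 50 - 15 = 841 - 65 ≡ 39; y = λ·(50 - 39) - 20 ≡ 31. → (39, 31)
double: tangent at (39, 31): λ = (3·39² + 8)/(2·31) ≡ 15/62. 62⁻¹ ≡ 40 (mod 67) since 62·40 = 2480 ≡ 1, so λ ≡ 15·40 ≡ 64.
  x = λ² - 39 - 39 = 4096 - 78 ≡ 65; y = λ·(39 - 65) - 31 ≡ 47. → (65, 47)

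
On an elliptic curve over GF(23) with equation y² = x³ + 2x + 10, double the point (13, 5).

(1, 17)

tangent at (13, 5): λ = (3·13² + 2)/(2·5) ≡ 3/10. 10⁻¹ ≡ 7 (mod 23), so λ ≡ 3·7 ≡ 21.
  x = λ² - 13 - 13 = 441 - 26 ≡ 1; y = λ·(13 - 1) - 5 ≡ 17. → (1, 17)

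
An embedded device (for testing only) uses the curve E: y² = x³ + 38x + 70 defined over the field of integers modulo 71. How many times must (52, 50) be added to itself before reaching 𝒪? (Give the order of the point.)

6

2P: tangent at (52, 50): λ = (3·52² + 38)/(2·50) ≡ 56/29. 29⁻¹ ≡ 49 (mod 71), so λ ≡ 56·49 ≡ 46.
  x = λ² - 52 - 52 = 2116 - 104 ≡ 24; y = λ·(52 - 24) - 50 ≡ 31. → (24, 31)
3P: (24, 31) + (52, 50). λ = (50 - 31)/(52 - 24) ≡ 19/28 mod 71. 28⁻¹ ≡ 33 (mod 71) since 28·33 = 924 ≡ 1, so λ ≡ 59.
  x = λ² - 24 - 52 = 3481 - 76 ≡ 68; y = λ·(24 - 68) - 31 ≡ 0. → (68, 0)
4P: (68, 0) + (52, 50). λ = (50 - 0)/(52 - 68) ≡ 50/55 mod 71. 55⁻¹ ≡ 31 (mod 71) since 55·31 = 1705 ≡ 1, so λ ≡ 59.
  x = λ² - 68 - 52 = 3481 - 120 ≡ 24; y = λ·(68 - 24) - 0 ≡ 40. → (24, 40)
5P: (24, 40) + (52, 50). λ = (50 - 40)/(52 - 24) ≡ 10/28 mod 71. 28⁻¹ ≡ 33 (mod 71) since 28·33 = 924 ≡ 1, so λ ≡ 46.
  x = λ² - 24 - 52 = 2116 - 76 ≡ 52; y = λ·(24 - 52) - 40 ≡ 21. → (52, 21)
6P: (52, 21) + (52, 50): same x and y₁ ≡ -y₂, so the sum is 𝒪.
6P = 𝒪, so the order is 6.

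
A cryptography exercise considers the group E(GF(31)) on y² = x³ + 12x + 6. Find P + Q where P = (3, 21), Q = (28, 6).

(14, 29)

(3, 21) + (28, 6). λ = (6 - 21)/(28 - 3) ≡ 16/25 mod 31. 25⁻¹ ≡ 5 (mod 31) since 25·5 = 125 ≡ 1, so λ ≡ 18.
  x = λ² - 3 - 28 = 324 - 31 ≡ 14; y = λ·(3 - 14) - 21 ≡ 29. → (14, 29)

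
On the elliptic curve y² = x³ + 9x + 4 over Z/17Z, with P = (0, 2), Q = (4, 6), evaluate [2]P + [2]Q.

(7, 6)

First 2P:
Repeated addition: build up to 2P.
2P: tangent at (0, 2): λ = (3·0² + 9)/(2·2) ≡ 9/4. 4⁻¹ ≡ 13 (mod 17), so λ ≡ 9·13 ≡ 15.
  x = λ² - 0 - 0 = 225 - 0 ≡ 4; y = λ·(0 - 4) - 2 ≡ 6. → (4, 6)
2P = (4, 6).
Next 2Q:
Repeated addition: build up to 2Q.
2Q: tangent at (4, 6): λ = (3·4² + 9)/(2·6) ≡ 6/12. 12⁻¹ ≡ 10 (mod 17) since 12·10 = 120 ≡ 1, so λ ≡ 6·10 ≡ 9.
  x = λ² - 4 - 4 = 81 - 8 ≡ 5; y = λ·(4 - 5) - 6 ≡ 2. → (5, 2)
2Q = (5, 2).
Finally 2P + 2Q:
(4, 6) + (5, 2). λ = (2 - 6)/(5 - 4) ≡ 13/1 mod 17. 1⁻¹ ≡ 1 (mod 17) since 1·1 = 1 ≡ 1, so λ ≡ 13.
  x = λ² - 4 - 5 = 169 - 9 ≡ 7; y = λ·(4 - 7) - 6 ≡ 6. → (7, 6)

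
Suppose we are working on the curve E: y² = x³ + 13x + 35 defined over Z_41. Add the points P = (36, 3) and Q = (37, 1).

(36, 3) + (37, 1). λ = (1 - 3)/(37 - 36) ≡ 39/1 mod 41. 1⁻¹ ≡ 1 (mod 41) since 1·1 = 1 ≡ 1, so λ ≡ 39.
  x = λ² - 36 - 37 = 1521 - 73 ≡ 13; y = λ·(36 - 13) - 3 ≡ 33. → (13, 33)

(13, 33)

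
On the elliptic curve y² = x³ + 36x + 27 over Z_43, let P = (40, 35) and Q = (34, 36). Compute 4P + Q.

First 4P:
Repeated addition: build up to 4P.
2P: tangent at (40, 35): λ = (3·40² + 36)/(2·35) ≡ 20/27. 27⁻¹ ≡ 8 (mod 43), so λ ≡ 20·8 ≡ 31.
  x = λ² - 40 - 40 = 961 - 80 ≡ 21; y = λ·(40 - 21) - 35 ≡ 38. → (21, 38)
3P: (21, 38) + (40, 35). λ = (35 - 38)/(40 - 21) ≡ 40/19 mod 43. 19⁻¹ ≡ 34 (mod 43), so λ ≡ 27.
  x = λ² - 21 - 40 = 729 - 61 ≡ 23; y = λ·(21 - 23) - 38 ≡ 37. → (23, 37)
4P: (23, 37) + (40, 35). λ = (35 - 37)/(40 - 23) ≡ 41/17 mod 43. 17⁻¹ ≡ 38 (mod 43), so λ ≡ 10.
  x = λ² - 23 - 40 = 100 - 63 ≡ 37; y = λ·(23 - 37) - 37 ≡ 38. → (37, 38)
4P = (37, 38).
Finally 4P + Q:
(37, 38) + (34, 36). λ = (36 - 38)/(34 - 37) ≡ 41/40 mod 43. 40⁻¹ ≡ 14 (mod 43), so λ ≡ 15.
  x = λ² - 37 - 34 = 225 - 71 ≡ 25; y = λ·(37 - 25) - 38 ≡ 13. → (25, 13)

(25, 13)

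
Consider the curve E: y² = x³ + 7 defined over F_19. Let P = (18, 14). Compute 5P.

Repeated addition: build up to 5P.
2P: tangent at (18, 14): λ = (3·18² + 0)/(2·14) ≡ 3/9. 9⁻¹ ≡ 17 (mod 19) since 9·17 = 153 ≡ 1, so λ ≡ 3·17 ≡ 13.
  x = λ² - 18 - 18 = 169 - 36 ≡ 0; y = λ·(18 - 0) - 14 ≡ 11. → (0, 11)
3P: (0, 11) + (18, 14). λ = (14 - 11)/(18 - 0) ≡ 3/18 mod 19. 18⁻¹ ≡ 18 (mod 19), so λ ≡ 16.
  x = λ² - 0 - 18 = 256 - 18 ≡ 10; y = λ·(0 - 10) - 11 ≡ 0. → (10, 0)
4P: (10, 0) + (18, 14). λ = (14 - 0)/(18 - 10) ≡ 14/8 mod 19. 8⁻¹ ≡ 12 (mod 19), so λ ≡ 16.
  x = λ² - 10 - 18 = 256 - 28 ≡ 0; y = λ·(10 - 0) - 0 ≡ 8. → (0, 8)
5P: (0, 8) + (18, 14). λ = (14 - 8)/(18 - 0) ≡ 6/18 mod 19. 18⁻¹ ≡ 18 (mod 19) since 18·18 = 324 ≡ 1, so λ ≡ 13.
  x = λ² - 0 - 18 = 169 - 18 ≡ 18; y = λ·(0 - 18) - 8 ≡ 5. → (18, 5)

(18, 5)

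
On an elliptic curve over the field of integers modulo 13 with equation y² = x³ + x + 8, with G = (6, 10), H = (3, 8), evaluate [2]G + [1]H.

First 2G:
Repeated addition: build up to 2G.
2G: tangent at (6, 10): λ = (3·6² + 1)/(2·10) ≡ 5/7. 7⁻¹ ≡ 2 (mod 13), so λ ≡ 5·2 ≡ 10.
  x = λ² - 6 - 6 = 100 - 12 ≡ 10; y = λ·(6 - 10) - 10 ≡ 2. → (10, 2)
2G = (10, 2).
Finally 2G + H:
(10, 2) + (3, 8). λ = (8 - 2)/(3 - 10) ≡ 6/6 mod 13. 6⁻¹ ≡ 11 (mod 13) since 6·11 = 66 ≡ 1, so λ ≡ 1.
  x = λ² - 10 - 3 = 1 - 13 ≡ 1; y = λ·(10 - 1) - 2 ≡ 7. → (1, 7)

(1, 7)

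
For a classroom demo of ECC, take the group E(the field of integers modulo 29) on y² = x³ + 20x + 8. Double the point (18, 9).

(6, 24)

tangent at (18, 9): λ = (3·18² + 20)/(2·9) ≡ 6/18. 18⁻¹ ≡ 21 (mod 29), so λ ≡ 6·21 ≡ 10.
  x = λ² - 18 - 18 = 100 - 36 ≡ 6; y = λ·(18 - 6) - 9 ≡ 24. → (6, 24)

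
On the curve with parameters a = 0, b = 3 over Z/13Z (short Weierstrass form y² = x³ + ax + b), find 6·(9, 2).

Write Q = (9, 2).
Repeated addition: build up to 6Q.
2Q: tangent at (9, 2): λ = (3·9² + 0)/(2·2) ≡ 9/4. 4⁻¹ ≡ 10 (mod 13) since 4·10 = 40 ≡ 1, so λ ≡ 9·10 ≡ 12.
  x = λ² - 9 - 9 = 144 - 18 ≡ 9; y = λ·(9 - 9) - 2 ≡ 11. → (9, 11)
3Q: (9, 11) + (9, 2): same x and y₁ ≡ -y₂, so the sum is ∞.
4Q: ∞ + (9, 2) = (9, 2) (identity).
5Q: tangent at (9, 2): λ = (3·9² + 0)/(2·2) ≡ 9/4. 4⁻¹ ≡ 10 (mod 13) since 4·10 = 40 ≡ 1, so λ ≡ 9·10 ≡ 12.
  x = λ² - 9 - 9 = 144 - 18 ≡ 9; y = λ·(9 - 9) - 2 ≡ 11. → (9, 11)
6Q: (9, 11) + (9, 2): same x and y₁ ≡ -y₂, so the sum is ∞.

O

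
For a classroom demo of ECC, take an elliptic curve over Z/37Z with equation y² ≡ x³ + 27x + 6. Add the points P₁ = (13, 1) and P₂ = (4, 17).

(9, 33)

(13, 1) + (4, 17). λ = (17 - 1)/(4 - 13) ≡ 16/28 mod 37. 28⁻¹ ≡ 4 (mod 37) since 28·4 = 112 ≡ 1, so λ ≡ 27.
  x = λ² - 13 - 4 = 729 - 17 ≡ 9; y = λ·(13 - 9) - 1 ≡ 33. → (9, 33)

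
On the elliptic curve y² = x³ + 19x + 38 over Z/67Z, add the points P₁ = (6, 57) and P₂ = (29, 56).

(6, 57) + (29, 56). λ = (56 - 57)/(29 - 6) ≡ 66/23 mod 67. 23⁻¹ ≡ 35 (mod 67) since 23·35 = 805 ≡ 1, so λ ≡ 32.
  x = λ² - 6 - 29 = 1024 - 35 ≡ 51; y = λ·(6 - 51) - 57 ≡ 44. → (51, 44)

(51, 44)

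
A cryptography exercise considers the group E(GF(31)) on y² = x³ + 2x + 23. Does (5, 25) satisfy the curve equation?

y² = 25² ≡ 5; x³ + 2x + 23 = 158 ≡ 3 (mod 31). 5 ≠ 3.

no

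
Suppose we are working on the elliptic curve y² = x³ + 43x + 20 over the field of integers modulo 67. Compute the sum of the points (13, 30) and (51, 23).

(13, 30) + (51, 23). λ = (23 - 30)/(51 - 13) ≡ 60/38 mod 67. 38⁻¹ ≡ 30 (mod 67), so λ ≡ 58.
  x = λ² - 13 - 51 = 3364 - 64 ≡ 17; y = λ·(13 - 17) - 30 ≡ 6. → (17, 6)

(17, 6)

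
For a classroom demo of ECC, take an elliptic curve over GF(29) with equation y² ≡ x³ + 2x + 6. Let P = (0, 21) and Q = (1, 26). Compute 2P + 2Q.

First 2P:
Repeated addition: build up to 2P.
2P: tangent at (0, 21): λ = (3·0² + 2)/(2·21) ≡ 2/13. 13⁻¹ ≡ 9 (mod 29) since 13·9 = 117 ≡ 1, so λ ≡ 2·9 ≡ 18.
  x = λ² - 0 - 0 = 324 - 0 ≡ 5; y = λ·(0 - 5) - 21 ≡ 5. → (5, 5)
2P = (5, 5).
Next 2Q:
Repeated addition: build up to 2Q.
2Q: tangent at (1, 26): λ = (3·1² + 2)/(2·26) ≡ 5/23. 23⁻¹ ≡ 24 (mod 29), so λ ≡ 5·24 ≡ 4.
  x = λ² - 1 - 1 = 16 - 2 ≡ 14; y = λ·(1 - 14) - 26 ≡ 9. → (14, 9)
2Q = (14, 9).
Finally 2P + 2Q:
(5, 5) + (14, 9). λ = (9 - 5)/(14 - 5) ≡ 4/9 mod 29. 9⁻¹ ≡ 13 (mod 29), so λ ≡ 23.
  x = λ² - 5 - 14 = 529 - 19 ≡ 17; y = λ·(5 - 17) - 5 ≡ 9. → (17, 9)

(17, 9)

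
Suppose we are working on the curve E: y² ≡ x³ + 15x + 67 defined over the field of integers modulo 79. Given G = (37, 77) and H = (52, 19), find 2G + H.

(12, 0)

First 2G:
Repeated addition: build up to 2G.
2G: tangent at (37, 77): λ = (3·37² + 15)/(2·77) ≡ 14/75. 75⁻¹ ≡ 59 (mod 79) since 75·59 = 4425 ≡ 1, so λ ≡ 14·59 ≡ 36.
  x = λ² - 37 - 37 = 1296 - 74 ≡ 37; y = λ·(37 - 37) - 77 ≡ 2. → (37, 2)
2G = (37, 2).
Finally 2G + H:
(37, 2) + (52, 19). λ = (19 - 2)/(52 - 37) ≡ 17/15 mod 79. 15⁻¹ ≡ 58 (mod 79) since 15·58 = 870 ≡ 1, so λ ≡ 38.
  x = λ² - 37 - 52 = 1444 - 89 ≡ 12; y = λ·(37 - 12) - 2 ≡ 0. → (12, 0)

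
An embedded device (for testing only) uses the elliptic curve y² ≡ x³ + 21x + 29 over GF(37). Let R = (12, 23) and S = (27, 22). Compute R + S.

(23, 32)

(12, 23) + (27, 22). λ = (22 - 23)/(27 - 12) ≡ 36/15 mod 37. 15⁻¹ ≡ 5 (mod 37), so λ ≡ 32.
  x = λ² - 12 - 27 = 1024 - 39 ≡ 23; y = λ·(12 - 23) - 23 ≡ 32. → (23, 32)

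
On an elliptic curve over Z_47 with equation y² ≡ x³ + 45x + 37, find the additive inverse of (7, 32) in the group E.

(7, 15)

-(7, 32) = (7, -32 mod 47) = (7, 15).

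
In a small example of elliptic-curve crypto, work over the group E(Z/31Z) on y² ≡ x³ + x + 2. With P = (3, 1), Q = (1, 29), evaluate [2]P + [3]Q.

(3, 30)

First 2P:
Repeated addition: build up to 2P.
2P: tangent at (3, 1): λ = (3·3² + 1)/(2·1) ≡ 28/2. 2⁻¹ ≡ 16 (mod 31) since 2·16 = 32 ≡ 1, so λ ≡ 28·16 ≡ 14.
  x = λ² - 3 - 3 = 196 - 6 ≡ 4; y = λ·(3 - 4) - 1 ≡ 16. → (4, 16)
2P = (4, 16).
Next 3Q:
Repeated addition: build up to 3Q.
2Q: tangent at (1, 29): λ = (3·1² + 1)/(2·29) ≡ 4/27. 27⁻¹ ≡ 23 (mod 31), so λ ≡ 4·23 ≡ 30.
  x = λ² - 1 - 1 = 900 - 2 ≡ 30; y = λ·(1 - 30) - 29 ≡ 0. → (30, 0)
3Q: (30, 0) + (1, 29). λ = (29 - 0)/(1 - 30) ≡ 29/2 mod 31. 2⁻¹ ≡ 16 (mod 31), so λ ≡ 30.
  x = λ² - 30 - 1 = 900 - 31 ≡ 1; y = λ·(30 - 1) - 0 ≡ 2. → (1, 2)
3Q = (1, 2).
Finally 2P + 3Q:
(4, 16) + (1, 2). λ = (2 - 16)/(1 - 4) ≡ 17/28 mod 31. 28⁻¹ ≡ 10 (mod 31) since 28·10 = 280 ≡ 1, so λ ≡ 15.
  x = λ² - 4 - 1 = 225 - 5 ≡ 3; y = λ·(4 - 3) - 16 ≡ 30. → (3, 30)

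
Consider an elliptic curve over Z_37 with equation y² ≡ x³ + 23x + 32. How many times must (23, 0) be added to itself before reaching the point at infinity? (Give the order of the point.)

2

2P: (23, 0) + (23, 0): same x and y₁ ≡ -y₂, so the sum is the point at infinity.
2P = the point at infinity, so the order is 2.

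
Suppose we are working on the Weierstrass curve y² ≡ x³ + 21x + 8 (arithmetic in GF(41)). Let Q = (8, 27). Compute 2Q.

tangent at (8, 27): λ = (3·8² + 21)/(2·27) ≡ 8/13. 13⁻¹ ≡ 19 (mod 41), so λ ≡ 8·19 ≡ 29.
  x = λ² - 8 - 8 = 841 - 16 ≡ 5; y = λ·(8 - 5) - 27 ≡ 19. → (5, 19)

(5, 19)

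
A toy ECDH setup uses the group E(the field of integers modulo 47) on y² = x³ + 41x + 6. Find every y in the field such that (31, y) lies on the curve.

1, 46

x³ + 41x + 6 = 31068 ≡ 1 (mod 47).
Square roots of 1 mod 47: 1 and 46 (since 1² = 1 ≡ 1).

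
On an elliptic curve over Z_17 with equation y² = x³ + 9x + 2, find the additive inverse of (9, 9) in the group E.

(9, 8)

-(9, 9) = (9, -9 mod 17) = (9, 8).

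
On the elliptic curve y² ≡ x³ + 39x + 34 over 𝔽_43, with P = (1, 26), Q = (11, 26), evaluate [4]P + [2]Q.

(14, 23)

First 4P:
Double-and-add on 4 = (100)₂. Start with P = (1, 26) for the leading 1-bit.
double: tangent at (1, 26): λ = (3·1² + 39)/(2·26) ≡ 42/9. 9⁻¹ ≡ 24 (mod 43), so λ ≡ 42·24 ≡ 19.
  x = λ² - 1 - 1 = 361 - 2 ≡ 15; y = λ·(1 - 15) - 26 ≡ 9. → (15, 9)
double: tangent at (15, 9): λ = (3·15² + 39)/(2·9) ≡ 26/18. 18⁻¹ ≡ 12 (mod 43), so λ ≡ 26·12 ≡ 11.
  x = λ² - 15 - 15 = 121 - 30 ≡ 5; y = λ·(15 - 5) - 9 ≡ 15. → (5, 15)
4P = (5, 15).
Next 2Q:
Repeated addition: build up to 2Q.
2Q: tangent at (11, 26): λ = (3·11² + 39)/(2·26) ≡ 15/9. 9⁻¹ ≡ 24 (mod 43), so λ ≡ 15·24 ≡ 16.
  x = λ² - 11 - 11 = 256 - 22 ≡ 19; y = λ·(11 - 19) - 26 ≡ 18. → (19, 18)
2Q = (19, 18).
Finally 4P + 2Q:
(5, 15) + (19, 18). λ = (18 - 15)/(19 - 5) ≡ 3/14 mod 43. 14⁻¹ ≡ 40 (mod 43) since 14·40 = 560 ≡ 1, so λ ≡ 34.
  x = λ² - 5 - 19 = 1156 - 24 ≡ 14; y = λ·(5 - 14) - 15 ≡ 23. → (14, 23)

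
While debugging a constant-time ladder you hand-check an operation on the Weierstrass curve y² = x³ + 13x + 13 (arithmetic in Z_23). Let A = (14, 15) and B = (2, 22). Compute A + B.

(14, 15) + (2, 22). λ = (22 - 15)/(2 - 14) ≡ 7/11 mod 23. 11⁻¹ ≡ 21 (mod 23) since 11·21 = 231 ≡ 1, so λ ≡ 9.
  x = λ² - 14 - 2 = 81 - 16 ≡ 19; y = λ·(14 - 19) - 15 ≡ 9. → (19, 9)

(19, 9)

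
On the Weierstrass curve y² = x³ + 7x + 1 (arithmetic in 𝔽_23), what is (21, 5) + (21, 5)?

tangent at (21, 5): λ = (3·21² + 7)/(2·5) ≡ 19/10. 10⁻¹ ≡ 7 (mod 23), so λ ≡ 19·7 ≡ 18.
  x = λ² - 21 - 21 = 324 - 42 ≡ 6; y = λ·(21 - 6) - 5 ≡ 12. → (6, 12)

(6, 12)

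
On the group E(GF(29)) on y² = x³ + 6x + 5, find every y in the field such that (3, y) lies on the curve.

none

x³ + 6x + 5 = 50 ≡ 21 (mod 29).
21 is a non-residue mod 29; no y exists.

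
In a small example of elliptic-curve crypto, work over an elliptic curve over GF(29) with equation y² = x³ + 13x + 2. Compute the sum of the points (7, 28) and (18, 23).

(9, 23)

(7, 28) + (18, 23). λ = (23 - 28)/(18 - 7) ≡ 24/11 mod 29. 11⁻¹ ≡ 8 (mod 29) since 11·8 = 88 ≡ 1, so λ ≡ 18.
  x = λ² - 7 - 18 = 324 - 25 ≡ 9; y = λ·(7 - 9) - 28 ≡ 23. → (9, 23)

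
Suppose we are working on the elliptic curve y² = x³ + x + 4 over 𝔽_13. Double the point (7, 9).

(0, 11)

tangent at (7, 9): λ = (3·7² + 1)/(2·9) ≡ 5/5. 5⁻¹ ≡ 8 (mod 13) since 5·8 = 40 ≡ 1, so λ ≡ 5·8 ≡ 1.
  x = λ² - 7 - 7 = 1 - 14 ≡ 0; y = λ·(7 - 0) - 9 ≡ 11. → (0, 11)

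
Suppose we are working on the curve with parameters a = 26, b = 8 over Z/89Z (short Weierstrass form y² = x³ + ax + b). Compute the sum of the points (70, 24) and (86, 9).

(42, 61)

(70, 24) + (86, 9). λ = (9 - 24)/(86 - 70) ≡ 74/16 mod 89. 16⁻¹ ≡ 39 (mod 89) since 16·39 = 624 ≡ 1, so λ ≡ 38.
  x = λ² - 70 - 86 = 1444 - 156 ≡ 42; y = λ·(70 - 42) - 24 ≡ 61. → (42, 61)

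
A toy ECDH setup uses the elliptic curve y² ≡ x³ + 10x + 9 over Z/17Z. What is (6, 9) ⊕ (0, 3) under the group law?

(6, 9) + (0, 3). λ = (3 - 9)/(0 - 6) ≡ 11/11 mod 17. 11⁻¹ ≡ 14 (mod 17) since 11·14 = 154 ≡ 1, so λ ≡ 1.
  x = λ² - 6 - 0 = 1 - 6 ≡ 12; y = λ·(6 - 12) - 9 ≡ 2. → (12, 2)

(12, 2)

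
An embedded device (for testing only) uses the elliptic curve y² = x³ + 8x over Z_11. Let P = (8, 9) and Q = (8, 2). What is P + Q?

The two points share x = 8 and their y-coordinates satisfy 9 + 2 ≡ 0 (mod 11), so they are inverses. Their sum is ∞.

O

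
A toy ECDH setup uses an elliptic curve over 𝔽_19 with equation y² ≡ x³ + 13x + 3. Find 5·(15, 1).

(1, 13)

Write Q = (15, 1).
Repeated addition: build up to 5Q.
2Q: tangent at (15, 1): λ = (3·15² + 13)/(2·1) ≡ 4/2. 2⁻¹ ≡ 10 (mod 19) since 2·10 = 20 ≡ 1, so λ ≡ 4·10 ≡ 2.
  x = λ² - 15 - 15 = 4 - 30 ≡ 12; y = λ·(15 - 12) - 1 ≡ 5. → (12, 5)
3Q: (12, 5) + (15, 1). λ = (1 - 5)/(15 - 12) ≡ 15/3 mod 19. 3⁻¹ ≡ 13 (mod 19) since 3·13 = 39 ≡ 1, so λ ≡ 5.
  x = λ² - 12 - 15 = 25 - 27 ≡ 17; y = λ·(12 - 17) - 5 ≡ 8. → (17, 8)
4Q: (17, 8) + (15, 1). λ = (1 - 8)/(15 - 17) ≡ 12/17 mod 19. 17⁻¹ ≡ 9 (mod 19), so λ ≡ 13.
  x = λ² - 17 - 15 = 169 - 32 ≡ 4; y = λ·(17 - 4) - 8 ≡ 9. → (4, 9)
5Q: (4, 9) + (15, 1). λ = (1 - 9)/(15 - 4) ≡ 11/11 mod 19. 11⁻¹ ≡ 7 (mod 19) since 11·7 = 77 ≡ 1, so λ ≡ 1.
  x = λ² - 4 - 15 = 1 - 19 ≡ 1; y = λ·(4 - 1) - 9 ≡ 13. → (1, 13)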